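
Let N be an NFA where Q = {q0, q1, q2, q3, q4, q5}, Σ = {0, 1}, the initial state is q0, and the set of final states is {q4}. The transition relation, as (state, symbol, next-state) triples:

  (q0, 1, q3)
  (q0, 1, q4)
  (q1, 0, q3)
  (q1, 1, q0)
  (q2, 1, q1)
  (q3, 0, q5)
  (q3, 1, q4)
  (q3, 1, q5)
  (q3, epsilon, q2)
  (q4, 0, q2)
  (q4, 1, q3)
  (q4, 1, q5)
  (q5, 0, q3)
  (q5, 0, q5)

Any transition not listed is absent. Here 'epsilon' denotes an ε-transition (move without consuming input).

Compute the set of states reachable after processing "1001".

{q1, q4, q5}

Start in {q0}.
Read '1': q0→{q3, q4}; union {q3, q4}; ε-closure = {q2, q3, q4}.
Read '0': q2→∅, q3→{q5}, q4→{q2}; now {q2, q5}.
Read '0': q2→∅, q5→{q3, q5}; union {q3, q5}; ε-closure = {q2, q3, q5}.
Read '1': q2→{q1}, q3→{q4, q5}, q5→∅; now {q1, q4, q5}.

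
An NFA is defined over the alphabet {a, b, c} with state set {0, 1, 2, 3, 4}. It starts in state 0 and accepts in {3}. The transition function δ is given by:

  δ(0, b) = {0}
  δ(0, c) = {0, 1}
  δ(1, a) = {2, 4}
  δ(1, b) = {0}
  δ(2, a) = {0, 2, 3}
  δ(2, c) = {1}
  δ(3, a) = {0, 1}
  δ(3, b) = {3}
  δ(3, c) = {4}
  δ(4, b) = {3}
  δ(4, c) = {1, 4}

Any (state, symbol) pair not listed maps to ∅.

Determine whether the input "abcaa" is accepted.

No

Start in {0}.
Read 'a': 0→∅; now ∅.
The set is empty and remains empty for the remaining 4 symbols.
The final set ∅ contains no accepting state.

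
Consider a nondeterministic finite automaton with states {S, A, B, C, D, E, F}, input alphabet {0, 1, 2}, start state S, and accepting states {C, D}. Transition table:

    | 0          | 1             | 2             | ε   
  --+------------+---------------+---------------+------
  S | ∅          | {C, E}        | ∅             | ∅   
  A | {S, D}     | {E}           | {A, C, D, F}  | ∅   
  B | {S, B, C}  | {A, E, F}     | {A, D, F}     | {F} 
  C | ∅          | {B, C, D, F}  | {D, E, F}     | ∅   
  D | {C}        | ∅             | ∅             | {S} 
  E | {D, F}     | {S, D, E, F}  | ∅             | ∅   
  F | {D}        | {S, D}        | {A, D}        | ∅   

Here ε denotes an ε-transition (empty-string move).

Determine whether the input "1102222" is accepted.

Start in {S}.
Read '1': S→{C, E}; now {C, E}.
Read '1': C→{B, C, D, F}, E→{S, D, E, F}; now {S, B, C, D, E, F}.
Read '0': S→∅, B→{S, B, C}, C→∅, D→{C}, E→{D, F}, F→{D}; now {S, B, C, D, F}.
Read '2': S→∅, B→{A, D, F}, C→{D, E, F}, D→∅, F→{A, D}; union {A, D, E, F}; ε-closure = {S, A, D, E, F}.
Read '2': S→∅, A→{A, C, D, F}, D→∅, E→∅, F→{A, D}; union {A, C, D, F}; ε-closure = {S, A, C, D, F}.
Read '2': S→∅, A→{A, C, D, F}, C→{D, E, F}, D→∅, F→{A, D}; union {A, C, D, E, F}; ε-closure = {S, A, C, D, E, F}.
Read '2': S→∅, A→{A, C, D, F}, C→{D, E, F}, D→∅, E→∅, F→{A, D}; union {A, C, D, E, F}; ε-closure = {S, A, C, D, E, F}.
The final set {S, A, C, D, E, F} contains the accepting states C, D.

Yes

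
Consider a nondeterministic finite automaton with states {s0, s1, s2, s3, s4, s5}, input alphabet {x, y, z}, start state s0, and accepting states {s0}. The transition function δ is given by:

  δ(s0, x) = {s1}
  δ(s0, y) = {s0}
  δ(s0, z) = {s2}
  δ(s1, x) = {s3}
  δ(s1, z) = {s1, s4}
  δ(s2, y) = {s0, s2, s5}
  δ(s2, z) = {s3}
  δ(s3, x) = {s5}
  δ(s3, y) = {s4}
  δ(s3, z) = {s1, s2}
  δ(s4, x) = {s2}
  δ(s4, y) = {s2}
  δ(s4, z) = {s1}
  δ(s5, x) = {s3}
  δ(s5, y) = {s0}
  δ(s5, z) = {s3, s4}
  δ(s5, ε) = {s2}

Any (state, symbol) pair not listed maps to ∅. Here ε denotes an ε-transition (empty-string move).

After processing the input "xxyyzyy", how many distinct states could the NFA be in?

1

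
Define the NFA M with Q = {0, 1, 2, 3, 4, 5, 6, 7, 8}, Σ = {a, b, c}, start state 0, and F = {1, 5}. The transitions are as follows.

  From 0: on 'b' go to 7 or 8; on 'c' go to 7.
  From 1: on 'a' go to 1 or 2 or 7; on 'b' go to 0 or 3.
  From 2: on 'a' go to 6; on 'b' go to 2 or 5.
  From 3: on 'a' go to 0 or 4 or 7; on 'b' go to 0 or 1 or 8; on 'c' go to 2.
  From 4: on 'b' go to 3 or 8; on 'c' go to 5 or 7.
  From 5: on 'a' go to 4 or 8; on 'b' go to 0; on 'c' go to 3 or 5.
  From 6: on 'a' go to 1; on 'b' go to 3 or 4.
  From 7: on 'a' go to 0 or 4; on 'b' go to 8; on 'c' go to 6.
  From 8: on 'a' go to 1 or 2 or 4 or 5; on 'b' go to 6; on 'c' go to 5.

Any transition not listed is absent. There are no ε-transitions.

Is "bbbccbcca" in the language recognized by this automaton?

Yes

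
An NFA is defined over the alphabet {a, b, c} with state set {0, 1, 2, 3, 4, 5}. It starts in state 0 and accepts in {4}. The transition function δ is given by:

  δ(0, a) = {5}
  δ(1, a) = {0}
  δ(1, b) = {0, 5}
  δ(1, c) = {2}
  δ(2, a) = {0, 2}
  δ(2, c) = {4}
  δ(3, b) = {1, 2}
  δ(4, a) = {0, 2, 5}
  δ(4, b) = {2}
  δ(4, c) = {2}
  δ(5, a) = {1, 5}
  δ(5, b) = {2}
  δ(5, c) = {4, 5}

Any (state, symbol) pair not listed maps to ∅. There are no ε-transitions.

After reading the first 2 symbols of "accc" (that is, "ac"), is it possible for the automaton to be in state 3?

Start in {0}.
Read 'a': 0→{5}; now {5}.
Read 'c': 5→{4, 5}; now {4, 5}.
State 3 is not in {4, 5}.

No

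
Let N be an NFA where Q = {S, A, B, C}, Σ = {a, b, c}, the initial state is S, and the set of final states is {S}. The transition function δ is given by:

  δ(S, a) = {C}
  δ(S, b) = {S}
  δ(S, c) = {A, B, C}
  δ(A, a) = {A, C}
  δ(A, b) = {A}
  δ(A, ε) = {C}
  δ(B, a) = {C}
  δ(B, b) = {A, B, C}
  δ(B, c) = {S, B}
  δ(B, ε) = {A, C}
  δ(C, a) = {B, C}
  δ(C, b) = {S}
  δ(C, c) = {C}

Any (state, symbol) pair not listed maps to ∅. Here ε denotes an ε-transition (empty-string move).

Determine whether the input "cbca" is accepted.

No

Start in {S}.
Read 'c': S→{A, B, C}; now {A, B, C}.
Read 'b': A→{A}, B→{A, B, C}, C→{S}; now {S, A, B, C}.
Read 'c': S→{A, B, C}, A→∅, B→{S, B}, C→{C}; now {S, A, B, C}.
Read 'a': S→{C}, A→{A, C}, B→{C}, C→{B, C}; now {A, B, C}.
The final set {A, B, C} contains no accepting state.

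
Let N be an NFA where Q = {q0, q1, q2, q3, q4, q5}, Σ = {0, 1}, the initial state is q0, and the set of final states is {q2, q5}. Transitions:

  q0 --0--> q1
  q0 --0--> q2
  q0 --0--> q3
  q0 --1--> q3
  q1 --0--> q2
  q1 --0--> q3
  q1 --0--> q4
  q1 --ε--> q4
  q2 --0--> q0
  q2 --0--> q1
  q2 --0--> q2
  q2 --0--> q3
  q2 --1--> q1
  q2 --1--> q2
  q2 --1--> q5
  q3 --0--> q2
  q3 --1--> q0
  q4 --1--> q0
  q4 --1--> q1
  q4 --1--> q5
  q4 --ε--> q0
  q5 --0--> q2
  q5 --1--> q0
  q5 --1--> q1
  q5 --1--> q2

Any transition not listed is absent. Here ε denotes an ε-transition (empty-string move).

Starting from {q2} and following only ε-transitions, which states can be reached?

Begin with {q2}.
No ε-moves leave this set, so the closure equals the set itself.

{q2}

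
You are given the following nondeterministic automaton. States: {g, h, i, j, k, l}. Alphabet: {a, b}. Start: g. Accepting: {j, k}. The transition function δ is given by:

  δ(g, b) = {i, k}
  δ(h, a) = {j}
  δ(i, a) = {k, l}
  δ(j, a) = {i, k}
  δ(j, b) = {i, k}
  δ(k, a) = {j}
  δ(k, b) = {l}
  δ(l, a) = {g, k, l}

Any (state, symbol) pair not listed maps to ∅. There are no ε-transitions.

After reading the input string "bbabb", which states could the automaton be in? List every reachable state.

{l}

Start in {g}.
Read 'b': {g} → {i, k}.
Read 'b': {i, k} → {l}.
Read 'a': {l} → {g, k, l}.
Read 'b': {g, k, l} → {i, k, l}.
Read 'b': {i, k, l} → {l}.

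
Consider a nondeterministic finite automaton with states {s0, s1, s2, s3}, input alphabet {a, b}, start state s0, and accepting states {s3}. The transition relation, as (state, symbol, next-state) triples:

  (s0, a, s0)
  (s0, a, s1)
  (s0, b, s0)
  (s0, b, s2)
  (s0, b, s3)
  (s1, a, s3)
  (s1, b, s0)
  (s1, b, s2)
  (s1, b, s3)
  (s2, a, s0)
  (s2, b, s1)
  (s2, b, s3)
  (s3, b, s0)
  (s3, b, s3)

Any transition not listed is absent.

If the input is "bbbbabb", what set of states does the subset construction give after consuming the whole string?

Start in {s0}.
Read 'b': s0→{s0, s2, s3}; now {s0, s2, s3}.
Read 'b': s0→{s0, s2, s3}, s2→{s1, s3}, s3→{s0, s3}; now {s0, s1, s2, s3}.
Read 'b': s0→{s0, s2, s3}, s1→{s0, s2, s3}, s2→{s1, s3}, s3→{s0, s3}; now {s0, s1, s2, s3}.
Read 'b': s0→{s0, s2, s3}, s1→{s0, s2, s3}, s2→{s1, s3}, s3→{s0, s3}; now {s0, s1, s2, s3}.
Read 'a': s0→{s0, s1}, s1→{s3}, s2→{s0}, s3→∅; now {s0, s1, s3}.
Read 'b': s0→{s0, s2, s3}, s1→{s0, s2, s3}, s3→{s0, s3}; now {s0, s2, s3}.
Read 'b': s0→{s0, s2, s3}, s2→{s1, s3}, s3→{s0, s3}; now {s0, s1, s2, s3}.

{s0, s1, s2, s3}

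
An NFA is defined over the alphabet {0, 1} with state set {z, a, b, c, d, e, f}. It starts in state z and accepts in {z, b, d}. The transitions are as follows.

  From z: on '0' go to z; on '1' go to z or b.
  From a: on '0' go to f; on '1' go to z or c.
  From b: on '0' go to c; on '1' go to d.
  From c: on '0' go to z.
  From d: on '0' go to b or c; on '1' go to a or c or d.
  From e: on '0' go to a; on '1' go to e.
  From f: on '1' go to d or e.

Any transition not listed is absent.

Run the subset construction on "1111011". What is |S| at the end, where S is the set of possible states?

6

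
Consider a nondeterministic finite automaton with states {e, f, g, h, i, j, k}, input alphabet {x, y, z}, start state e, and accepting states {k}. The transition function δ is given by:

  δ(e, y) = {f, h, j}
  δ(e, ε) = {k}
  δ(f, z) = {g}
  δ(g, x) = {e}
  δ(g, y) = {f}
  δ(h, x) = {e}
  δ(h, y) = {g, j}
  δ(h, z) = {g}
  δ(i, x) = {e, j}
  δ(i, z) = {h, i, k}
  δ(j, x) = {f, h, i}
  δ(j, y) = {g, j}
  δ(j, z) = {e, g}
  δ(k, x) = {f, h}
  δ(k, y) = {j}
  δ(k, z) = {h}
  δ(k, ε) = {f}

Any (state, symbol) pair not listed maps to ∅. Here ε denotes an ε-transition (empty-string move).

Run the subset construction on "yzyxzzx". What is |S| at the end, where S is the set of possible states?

5

Start: ε-closure({e}) = {e, f, k}.
Read 'y': {e, f, k} → {f, h, j}.
Read 'z': {f, h, j} → {e, f, g, k}.
Read 'y': {e, f, g, k} → {f, h, j}.
Read 'x': {f, h, j} → {e, f, h, i, k}.
Read 'z': {e, f, h, i, k} → {f, g, h, i, k}.
Read 'z': {f, g, h, i, k} → {f, g, h, i, k}.
Read 'x': {f, g, h, i, k} → {e, f, h, j, k}.
That set has 5 states.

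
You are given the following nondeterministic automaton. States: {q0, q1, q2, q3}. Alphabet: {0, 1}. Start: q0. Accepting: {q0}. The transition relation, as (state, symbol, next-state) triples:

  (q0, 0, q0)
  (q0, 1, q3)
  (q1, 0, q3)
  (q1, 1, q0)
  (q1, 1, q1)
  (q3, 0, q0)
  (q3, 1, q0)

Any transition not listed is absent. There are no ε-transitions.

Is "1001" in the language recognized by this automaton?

Start in {q0}.
Read '1': {q0} → {q3}.
Read '0': {q3} → {q0}.
Read '0': {q0} → {q0}.
Read '1': {q0} → {q3}.
The final set {q3} contains no accepting state.

No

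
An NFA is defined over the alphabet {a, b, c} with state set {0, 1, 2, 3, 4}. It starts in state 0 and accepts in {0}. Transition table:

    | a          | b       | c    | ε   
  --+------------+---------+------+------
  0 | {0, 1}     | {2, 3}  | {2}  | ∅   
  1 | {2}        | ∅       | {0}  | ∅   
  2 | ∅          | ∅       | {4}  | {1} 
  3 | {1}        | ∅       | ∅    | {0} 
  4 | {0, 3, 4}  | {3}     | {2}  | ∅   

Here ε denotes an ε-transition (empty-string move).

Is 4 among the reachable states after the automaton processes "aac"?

Start in {0}.
Read 'a': {0} → {0, 1}.
Read 'a': {0, 1} → {0, 1, 2}.
Read 'c': {0, 1, 2} → {0, 1, 2, 4}.
State 4 is in {0, 1, 2, 4}.

Yes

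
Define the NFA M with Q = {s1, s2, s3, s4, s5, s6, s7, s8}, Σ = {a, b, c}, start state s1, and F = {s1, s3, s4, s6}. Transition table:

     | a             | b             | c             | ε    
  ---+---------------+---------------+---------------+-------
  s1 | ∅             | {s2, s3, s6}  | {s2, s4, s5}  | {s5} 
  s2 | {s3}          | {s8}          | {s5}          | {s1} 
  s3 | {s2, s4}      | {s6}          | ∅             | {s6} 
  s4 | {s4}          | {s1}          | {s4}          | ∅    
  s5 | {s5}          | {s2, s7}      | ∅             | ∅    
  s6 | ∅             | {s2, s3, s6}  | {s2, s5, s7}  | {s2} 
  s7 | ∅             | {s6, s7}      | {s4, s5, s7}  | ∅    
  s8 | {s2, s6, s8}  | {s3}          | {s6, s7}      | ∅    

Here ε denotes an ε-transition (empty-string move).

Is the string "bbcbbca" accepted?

Yes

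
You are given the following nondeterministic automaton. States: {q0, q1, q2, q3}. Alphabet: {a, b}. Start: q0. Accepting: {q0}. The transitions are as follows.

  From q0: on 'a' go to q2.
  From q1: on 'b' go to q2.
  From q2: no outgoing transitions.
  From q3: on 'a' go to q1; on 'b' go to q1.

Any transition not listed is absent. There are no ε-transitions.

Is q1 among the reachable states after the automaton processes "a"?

Start in {q0}.
Read 'a': q0→{q2}; now {q2}.
State q1 is not in {q2}.

No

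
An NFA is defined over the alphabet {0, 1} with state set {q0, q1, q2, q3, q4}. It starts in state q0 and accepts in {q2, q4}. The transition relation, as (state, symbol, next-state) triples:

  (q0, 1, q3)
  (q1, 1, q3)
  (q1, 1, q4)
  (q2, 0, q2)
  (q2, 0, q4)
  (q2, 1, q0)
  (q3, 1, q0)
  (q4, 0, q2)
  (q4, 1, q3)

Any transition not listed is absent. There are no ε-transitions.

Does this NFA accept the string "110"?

Start in {q0}.
Read '1': {q0} → {q3}.
Read '1': {q3} → {q0}.
Read '0': {q0} → ∅.
The final set ∅ contains no accepting state.

No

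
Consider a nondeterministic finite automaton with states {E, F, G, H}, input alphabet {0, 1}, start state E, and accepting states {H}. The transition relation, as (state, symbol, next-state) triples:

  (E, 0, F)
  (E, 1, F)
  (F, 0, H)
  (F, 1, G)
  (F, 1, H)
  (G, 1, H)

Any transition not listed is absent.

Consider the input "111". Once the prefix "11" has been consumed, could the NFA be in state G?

Start in {E}.
Read '1': {E} → {F}.
Read '1': {F} → {G, H}.
State G is in {G, H}.

Yes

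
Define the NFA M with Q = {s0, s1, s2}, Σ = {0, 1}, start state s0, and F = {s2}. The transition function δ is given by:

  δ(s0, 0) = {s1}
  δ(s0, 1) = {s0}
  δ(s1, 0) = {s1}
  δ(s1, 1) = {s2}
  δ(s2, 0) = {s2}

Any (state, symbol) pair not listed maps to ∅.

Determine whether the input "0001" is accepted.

Start in {s0}.
Read '0': {s0} → {s1}.
Read '0': {s1} → {s1}.
Read '0': {s1} → {s1}.
Read '1': {s1} → {s2}.
The final set {s2} contains the accepting state s2.

Yes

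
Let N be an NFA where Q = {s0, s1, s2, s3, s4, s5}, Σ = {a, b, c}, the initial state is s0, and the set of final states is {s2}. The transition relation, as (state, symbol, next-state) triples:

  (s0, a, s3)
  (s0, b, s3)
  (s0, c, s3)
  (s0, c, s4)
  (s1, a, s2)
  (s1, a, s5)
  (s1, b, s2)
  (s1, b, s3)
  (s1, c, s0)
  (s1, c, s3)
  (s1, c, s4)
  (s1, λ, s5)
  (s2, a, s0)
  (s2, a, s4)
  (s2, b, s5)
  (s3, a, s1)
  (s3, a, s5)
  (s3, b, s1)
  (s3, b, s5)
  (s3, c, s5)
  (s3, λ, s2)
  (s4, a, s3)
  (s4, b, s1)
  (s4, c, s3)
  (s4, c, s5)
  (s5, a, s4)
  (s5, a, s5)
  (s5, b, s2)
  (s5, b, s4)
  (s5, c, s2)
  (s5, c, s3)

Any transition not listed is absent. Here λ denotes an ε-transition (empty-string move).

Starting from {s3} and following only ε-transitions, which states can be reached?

{s2, s3}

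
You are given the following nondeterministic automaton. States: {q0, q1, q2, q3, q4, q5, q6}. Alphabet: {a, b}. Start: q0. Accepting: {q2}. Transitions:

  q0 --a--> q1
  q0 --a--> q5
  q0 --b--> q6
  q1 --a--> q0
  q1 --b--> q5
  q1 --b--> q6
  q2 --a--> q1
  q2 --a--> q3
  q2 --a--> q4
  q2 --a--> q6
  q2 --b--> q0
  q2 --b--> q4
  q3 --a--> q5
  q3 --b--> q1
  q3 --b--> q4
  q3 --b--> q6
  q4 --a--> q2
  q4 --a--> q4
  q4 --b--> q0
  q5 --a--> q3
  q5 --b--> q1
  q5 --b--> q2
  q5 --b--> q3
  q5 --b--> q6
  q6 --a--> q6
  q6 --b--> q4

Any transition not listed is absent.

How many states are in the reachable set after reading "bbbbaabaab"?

Start in {q0}.
Read 'b': {q0} → {q6}.
Read 'b': {q6} → {q4}.
Read 'b': {q4} → {q0}.
Read 'b': {q0} → {q6}.
Read 'a': {q6} → {q6}.
Read 'a': {q6} → {q6}.
Read 'b': {q6} → {q4}.
Read 'a': {q4} → {q2, q4}.
Read 'a': {q2, q4} → {q1, q2, q3, q4, q6}.
Read 'b': {q1, q2, q3, q4, q6} → {q0, q1, q4, q5, q6}.
That set has 5 states.

5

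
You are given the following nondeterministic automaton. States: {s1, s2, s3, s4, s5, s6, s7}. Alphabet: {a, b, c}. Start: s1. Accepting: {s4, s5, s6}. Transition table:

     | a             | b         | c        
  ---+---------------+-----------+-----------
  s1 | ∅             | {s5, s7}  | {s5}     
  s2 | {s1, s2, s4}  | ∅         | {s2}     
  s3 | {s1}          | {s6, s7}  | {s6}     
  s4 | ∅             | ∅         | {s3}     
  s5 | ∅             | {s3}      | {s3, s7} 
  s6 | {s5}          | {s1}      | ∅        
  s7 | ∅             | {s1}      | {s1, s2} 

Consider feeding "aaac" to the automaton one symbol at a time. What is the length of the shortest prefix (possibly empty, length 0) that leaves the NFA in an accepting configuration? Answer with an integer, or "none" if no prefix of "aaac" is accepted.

none

Start in {s1}.
Read 'a': s1→∅; now ∅.
The set is empty and remains empty for the remaining 3 symbols.
No reachable set along the way intersects F.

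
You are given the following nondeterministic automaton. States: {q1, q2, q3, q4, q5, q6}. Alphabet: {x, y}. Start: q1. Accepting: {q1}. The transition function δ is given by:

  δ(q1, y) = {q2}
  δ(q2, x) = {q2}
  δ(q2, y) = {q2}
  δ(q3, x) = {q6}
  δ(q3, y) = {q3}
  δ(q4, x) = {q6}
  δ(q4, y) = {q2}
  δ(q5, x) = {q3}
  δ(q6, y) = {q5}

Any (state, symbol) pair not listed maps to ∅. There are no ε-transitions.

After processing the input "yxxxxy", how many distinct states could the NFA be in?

Start in {q1}.
Read 'y': {q1} → {q2}.
Read 'x': {q2} → {q2}.
Read 'x': {q2} → {q2}.
Read 'x': {q2} → {q2}.
Read 'x': {q2} → {q2}.
Read 'y': {q2} → {q2}.
That set has 1 state.

1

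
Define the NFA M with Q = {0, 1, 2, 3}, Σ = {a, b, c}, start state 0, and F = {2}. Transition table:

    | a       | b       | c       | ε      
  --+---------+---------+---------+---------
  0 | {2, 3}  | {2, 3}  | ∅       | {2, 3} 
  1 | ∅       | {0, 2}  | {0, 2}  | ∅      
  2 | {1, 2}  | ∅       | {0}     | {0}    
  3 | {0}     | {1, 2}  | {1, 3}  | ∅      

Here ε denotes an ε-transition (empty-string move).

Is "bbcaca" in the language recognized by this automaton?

Yes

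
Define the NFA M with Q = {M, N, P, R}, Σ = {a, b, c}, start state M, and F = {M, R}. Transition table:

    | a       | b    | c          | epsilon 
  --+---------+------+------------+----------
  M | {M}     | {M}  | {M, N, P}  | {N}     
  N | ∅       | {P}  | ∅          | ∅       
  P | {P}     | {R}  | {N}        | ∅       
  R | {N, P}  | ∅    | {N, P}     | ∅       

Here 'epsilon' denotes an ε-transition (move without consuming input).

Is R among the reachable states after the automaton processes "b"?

Start: ε-closure({M}) = {M, N}.
Read 'b': M→{M}, N→{P}; union {M, P}; ε-closure = {M, N, P}.
State R is not in {M, N, P}.

No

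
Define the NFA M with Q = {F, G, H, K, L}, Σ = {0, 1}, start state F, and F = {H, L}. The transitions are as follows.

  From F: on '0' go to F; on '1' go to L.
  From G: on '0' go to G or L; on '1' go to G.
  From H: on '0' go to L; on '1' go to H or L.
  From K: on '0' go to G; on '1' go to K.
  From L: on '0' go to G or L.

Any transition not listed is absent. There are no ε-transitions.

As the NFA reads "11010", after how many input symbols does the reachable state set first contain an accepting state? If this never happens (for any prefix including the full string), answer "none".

Start in {F}.
Read '1': {F} → {L}.
None of the earlier sets intersect F, but {L} does.

1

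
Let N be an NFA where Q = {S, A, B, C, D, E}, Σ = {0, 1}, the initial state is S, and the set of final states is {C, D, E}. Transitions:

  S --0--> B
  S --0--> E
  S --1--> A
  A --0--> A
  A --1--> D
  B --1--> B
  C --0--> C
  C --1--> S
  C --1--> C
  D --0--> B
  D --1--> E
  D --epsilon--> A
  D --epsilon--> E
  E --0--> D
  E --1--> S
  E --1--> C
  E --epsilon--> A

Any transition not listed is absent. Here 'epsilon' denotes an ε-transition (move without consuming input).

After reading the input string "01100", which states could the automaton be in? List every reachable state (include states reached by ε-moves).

{A, B, C, D, E}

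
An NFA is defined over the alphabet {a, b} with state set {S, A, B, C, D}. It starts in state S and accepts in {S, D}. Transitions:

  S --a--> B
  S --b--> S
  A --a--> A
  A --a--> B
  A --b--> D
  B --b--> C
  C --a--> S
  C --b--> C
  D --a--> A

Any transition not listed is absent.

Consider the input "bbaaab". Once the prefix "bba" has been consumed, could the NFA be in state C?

Start in {S}.
Read 'b': {S} → {S}.
Read 'b': {S} → {S}.
Read 'a': {S} → {B}.
State C is not in {B}.

No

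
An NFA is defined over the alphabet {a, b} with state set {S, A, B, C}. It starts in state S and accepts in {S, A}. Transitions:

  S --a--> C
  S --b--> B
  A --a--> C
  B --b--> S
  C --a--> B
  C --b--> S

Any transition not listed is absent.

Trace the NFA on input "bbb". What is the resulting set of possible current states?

{B}

Start in {S}.
Read 'b': {S} → {B}.
Read 'b': {B} → {S}.
Read 'b': {S} → {B}.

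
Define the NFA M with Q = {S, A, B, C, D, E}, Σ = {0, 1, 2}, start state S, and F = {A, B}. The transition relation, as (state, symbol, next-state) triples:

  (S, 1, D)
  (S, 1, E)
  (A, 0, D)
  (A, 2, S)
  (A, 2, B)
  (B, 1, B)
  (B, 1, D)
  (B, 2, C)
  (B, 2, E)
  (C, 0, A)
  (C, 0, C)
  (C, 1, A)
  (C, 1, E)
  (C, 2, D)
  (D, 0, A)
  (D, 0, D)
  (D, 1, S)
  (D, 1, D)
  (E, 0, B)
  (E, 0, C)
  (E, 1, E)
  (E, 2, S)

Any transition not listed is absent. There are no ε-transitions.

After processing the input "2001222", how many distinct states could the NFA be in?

Start in {S}.
Read '2': S→∅; now ∅.
The set is empty and remains empty for the remaining 6 symbols.
That set has 0 states.

0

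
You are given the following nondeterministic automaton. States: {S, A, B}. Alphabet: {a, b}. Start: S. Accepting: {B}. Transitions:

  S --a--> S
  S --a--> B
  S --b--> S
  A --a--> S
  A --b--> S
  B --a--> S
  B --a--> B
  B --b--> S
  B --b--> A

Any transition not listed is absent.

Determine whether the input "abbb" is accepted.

Start in {S}.
Read 'a': S→{S, B}; now {S, B}.
Read 'b': S→{S}, B→{S, A}; now {S, A}.
Read 'b': S→{S}, A→{S}; now {S}.
Read 'b': S→{S}; now {S}.
The final set {S} contains no accepting state.

No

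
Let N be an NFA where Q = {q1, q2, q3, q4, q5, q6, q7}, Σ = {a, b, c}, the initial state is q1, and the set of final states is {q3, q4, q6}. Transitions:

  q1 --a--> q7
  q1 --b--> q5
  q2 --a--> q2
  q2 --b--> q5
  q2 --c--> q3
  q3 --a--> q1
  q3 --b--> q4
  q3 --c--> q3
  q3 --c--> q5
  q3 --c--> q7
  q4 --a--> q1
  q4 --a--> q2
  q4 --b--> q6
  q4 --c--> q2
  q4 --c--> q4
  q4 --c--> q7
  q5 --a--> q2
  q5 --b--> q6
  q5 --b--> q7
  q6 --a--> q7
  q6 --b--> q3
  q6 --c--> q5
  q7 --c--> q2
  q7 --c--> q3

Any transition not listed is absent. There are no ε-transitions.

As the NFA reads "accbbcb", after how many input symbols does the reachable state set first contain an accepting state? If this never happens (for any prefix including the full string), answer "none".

Start in {q1}.
Read 'a': q1→{q7}; now {q7}.
Read 'c': q7→{q2, q3}; now {q2, q3}.
None of the earlier sets intersect F, but {q2, q3} does.

2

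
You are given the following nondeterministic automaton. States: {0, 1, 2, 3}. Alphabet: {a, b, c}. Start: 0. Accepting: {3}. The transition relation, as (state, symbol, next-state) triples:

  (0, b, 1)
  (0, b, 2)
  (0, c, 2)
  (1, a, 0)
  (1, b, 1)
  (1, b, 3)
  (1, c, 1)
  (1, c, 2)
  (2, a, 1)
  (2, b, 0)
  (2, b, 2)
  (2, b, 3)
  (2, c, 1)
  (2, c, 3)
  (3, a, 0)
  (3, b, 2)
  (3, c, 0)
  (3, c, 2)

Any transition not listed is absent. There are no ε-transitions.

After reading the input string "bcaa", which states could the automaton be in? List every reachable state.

{0}

Start in {0}.
Read 'b': 0→{1, 2}; now {1, 2}.
Read 'c': 1→{1, 2}, 2→{1, 3}; now {1, 2, 3}.
Read 'a': 1→{0}, 2→{1}, 3→{0}; now {0, 1}.
Read 'a': 0→∅, 1→{0}; now {0}.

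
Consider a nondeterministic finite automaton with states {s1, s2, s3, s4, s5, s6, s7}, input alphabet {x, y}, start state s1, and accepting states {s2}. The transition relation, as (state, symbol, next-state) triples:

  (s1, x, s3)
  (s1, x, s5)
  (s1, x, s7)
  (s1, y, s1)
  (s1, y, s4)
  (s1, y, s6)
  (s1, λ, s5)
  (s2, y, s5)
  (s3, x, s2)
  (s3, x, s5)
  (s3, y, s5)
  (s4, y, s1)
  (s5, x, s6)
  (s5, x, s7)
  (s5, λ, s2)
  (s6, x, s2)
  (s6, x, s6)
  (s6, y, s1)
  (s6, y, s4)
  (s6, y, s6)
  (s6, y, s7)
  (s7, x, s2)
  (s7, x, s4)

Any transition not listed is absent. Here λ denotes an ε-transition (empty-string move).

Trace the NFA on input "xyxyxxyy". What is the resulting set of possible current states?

{s1, s2, s4, s5, s6, s7}

Start: ε-closure({s1}) = {s1, s2, s5}.
Read 'x': {s1, s2, s5} → {s2, s3, s5, s6, s7}.
Read 'y': {s2, s3, s5, s6, s7} → {s1, s2, s4, s5, s6, s7}.
Read 'x': {s1, s2, s4, s5, s6, s7} → {s2, s3, s4, s5, s6, s7}.
Read 'y': {s2, s3, s4, s5, s6, s7} → {s1, s2, s4, s5, s6, s7}.
Read 'x': {s1, s2, s4, s5, s6, s7} → {s2, s3, s4, s5, s6, s7}.
Read 'x': {s2, s3, s4, s5, s6, s7} → {s2, s4, s5, s6, s7}.
Read 'y': {s2, s4, s5, s6, s7} → {s1, s2, s4, s5, s6, s7}.
Read 'y': {s1, s2, s4, s5, s6, s7} → {s1, s2, s4, s5, s6, s7}.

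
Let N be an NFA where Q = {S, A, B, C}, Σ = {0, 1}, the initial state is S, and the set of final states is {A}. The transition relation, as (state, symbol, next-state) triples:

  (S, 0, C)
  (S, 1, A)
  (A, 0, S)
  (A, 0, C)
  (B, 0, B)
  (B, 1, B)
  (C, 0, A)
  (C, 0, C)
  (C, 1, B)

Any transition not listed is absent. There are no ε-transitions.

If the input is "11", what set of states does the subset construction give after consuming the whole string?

∅

Start in {S}.
Read '1': {S} → {A}.
Read '1': {A} → ∅.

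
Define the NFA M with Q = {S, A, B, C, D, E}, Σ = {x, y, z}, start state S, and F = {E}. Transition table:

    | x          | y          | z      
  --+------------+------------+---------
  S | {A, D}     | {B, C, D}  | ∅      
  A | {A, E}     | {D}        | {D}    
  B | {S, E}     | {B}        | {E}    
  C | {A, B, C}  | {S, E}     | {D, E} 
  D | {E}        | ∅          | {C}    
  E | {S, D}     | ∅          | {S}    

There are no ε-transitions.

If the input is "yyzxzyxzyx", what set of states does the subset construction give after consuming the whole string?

Start in {S}.
Read 'y': S→{B, C, D}; now {B, C, D}.
Read 'y': B→{B}, C→{S, E}, D→∅; now {S, B, E}.
Read 'z': S→∅, B→{E}, E→{S}; now {S, E}.
Read 'x': S→{A, D}, E→{S, D}; now {S, A, D}.
Read 'z': S→∅, A→{D}, D→{C}; now {C, D}.
Read 'y': C→{S, E}, D→∅; now {S, E}.
Read 'x': S→{A, D}, E→{S, D}; now {S, A, D}.
Read 'z': S→∅, A→{D}, D→{C}; now {C, D}.
Read 'y': C→{S, E}, D→∅; now {S, E}.
Read 'x': S→{A, D}, E→{S, D}; now {S, A, D}.

{S, A, D}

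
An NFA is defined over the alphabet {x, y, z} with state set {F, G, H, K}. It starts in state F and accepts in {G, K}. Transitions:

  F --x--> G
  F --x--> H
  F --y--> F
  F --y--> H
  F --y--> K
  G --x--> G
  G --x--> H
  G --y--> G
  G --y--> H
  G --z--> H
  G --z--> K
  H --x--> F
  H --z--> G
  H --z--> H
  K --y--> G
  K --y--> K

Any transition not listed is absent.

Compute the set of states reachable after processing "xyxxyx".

Start in {F}.
Read 'x': {F} → {G, H}.
Read 'y': {G, H} → {G, H}.
Read 'x': {G, H} → {F, G, H}.
Read 'x': {F, G, H} → {F, G, H}.
Read 'y': {F, G, H} → {F, G, H, K}.
Read 'x': {F, G, H, K} → {F, G, H}.

{F, G, H}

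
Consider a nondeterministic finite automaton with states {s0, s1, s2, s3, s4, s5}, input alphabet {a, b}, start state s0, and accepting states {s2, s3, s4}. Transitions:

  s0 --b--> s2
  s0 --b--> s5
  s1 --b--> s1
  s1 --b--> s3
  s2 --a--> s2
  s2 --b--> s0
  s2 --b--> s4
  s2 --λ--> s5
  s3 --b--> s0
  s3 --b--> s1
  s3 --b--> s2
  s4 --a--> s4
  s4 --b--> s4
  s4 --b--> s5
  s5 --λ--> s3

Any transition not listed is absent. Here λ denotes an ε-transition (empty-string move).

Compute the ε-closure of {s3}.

Begin with {s3}.
No ε-moves leave this set, so the closure equals the set itself.

{s3}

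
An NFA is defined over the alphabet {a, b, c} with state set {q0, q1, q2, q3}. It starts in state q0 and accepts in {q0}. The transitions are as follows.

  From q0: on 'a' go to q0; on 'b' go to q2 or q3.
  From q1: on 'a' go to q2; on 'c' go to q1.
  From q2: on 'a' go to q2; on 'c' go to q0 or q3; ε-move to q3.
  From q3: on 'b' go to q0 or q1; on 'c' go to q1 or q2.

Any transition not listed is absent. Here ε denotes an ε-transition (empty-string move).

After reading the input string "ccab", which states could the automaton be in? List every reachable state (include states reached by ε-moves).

∅

Start in {q0}.
Read 'c': q0→∅; now ∅.
The set is empty and remains empty for the remaining 3 symbols.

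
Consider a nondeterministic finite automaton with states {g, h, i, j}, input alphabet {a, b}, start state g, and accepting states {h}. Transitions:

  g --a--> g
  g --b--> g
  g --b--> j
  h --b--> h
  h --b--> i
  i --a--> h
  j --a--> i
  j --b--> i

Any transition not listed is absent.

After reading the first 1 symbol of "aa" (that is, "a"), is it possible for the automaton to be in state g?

Yes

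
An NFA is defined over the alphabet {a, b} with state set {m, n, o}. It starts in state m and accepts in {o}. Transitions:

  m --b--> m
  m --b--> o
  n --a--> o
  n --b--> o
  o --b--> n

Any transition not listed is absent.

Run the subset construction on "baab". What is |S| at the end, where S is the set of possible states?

Start in {m}.
Read 'b': m→{m, o}; now {m, o}.
Read 'a': m→∅, o→∅; now ∅.
The set is empty and remains empty for the remaining 2 symbols.
That set has 0 states.

0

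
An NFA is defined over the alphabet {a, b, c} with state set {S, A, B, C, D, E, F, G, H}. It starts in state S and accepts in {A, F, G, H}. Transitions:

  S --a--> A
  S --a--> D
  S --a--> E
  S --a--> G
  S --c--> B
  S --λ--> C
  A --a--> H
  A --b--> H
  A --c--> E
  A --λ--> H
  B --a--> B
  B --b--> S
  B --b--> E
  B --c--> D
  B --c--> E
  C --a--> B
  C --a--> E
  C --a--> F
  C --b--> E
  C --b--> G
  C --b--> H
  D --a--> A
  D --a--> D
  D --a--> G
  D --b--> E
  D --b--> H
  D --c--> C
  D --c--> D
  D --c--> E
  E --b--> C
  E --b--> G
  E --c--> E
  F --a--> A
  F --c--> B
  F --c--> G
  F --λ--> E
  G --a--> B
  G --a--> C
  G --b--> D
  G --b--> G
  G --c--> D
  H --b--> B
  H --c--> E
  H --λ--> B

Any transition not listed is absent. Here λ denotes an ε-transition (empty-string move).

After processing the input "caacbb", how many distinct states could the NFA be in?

Start: ε-closure({S}) = {S, C}.
Read 'c': {S, C} → {B}.
Read 'a': {B} → {B}.
Read 'a': {B} → {B}.
Read 'c': {B} → {D, E}.
Read 'b': {D, E} → {B, C, E, G, H}.
Read 'b': {B, C, E, G, H} → {S, B, C, D, E, G, H}.
That set has 7 states.

7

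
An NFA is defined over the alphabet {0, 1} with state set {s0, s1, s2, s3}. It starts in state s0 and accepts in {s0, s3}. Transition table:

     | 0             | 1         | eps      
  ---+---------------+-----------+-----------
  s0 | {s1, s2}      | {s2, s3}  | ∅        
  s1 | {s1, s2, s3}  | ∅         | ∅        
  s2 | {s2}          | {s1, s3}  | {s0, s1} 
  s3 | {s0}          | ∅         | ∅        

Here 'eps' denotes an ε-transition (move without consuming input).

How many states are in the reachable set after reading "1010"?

4

Start in {s0}.
Read '1': s0→{s2, s3}; union {s2, s3}; ε-closure = {s0, s1, s2, s3}.
Read '0': s0→{s1, s2}, s1→{s1, s2, s3}, s2→{s2}, s3→{s0}; now {s0, s1, s2, s3}.
Read '1': s0→{s2, s3}, s1→∅, s2→{s1, s3}, s3→∅; union {s1, s2, s3}; ε-closure = {s0, s1, s2, s3}.
Read '0': s0→{s1, s2}, s1→{s1, s2, s3}, s2→{s2}, s3→{s0}; now {s0, s1, s2, s3}.
That set has 4 states.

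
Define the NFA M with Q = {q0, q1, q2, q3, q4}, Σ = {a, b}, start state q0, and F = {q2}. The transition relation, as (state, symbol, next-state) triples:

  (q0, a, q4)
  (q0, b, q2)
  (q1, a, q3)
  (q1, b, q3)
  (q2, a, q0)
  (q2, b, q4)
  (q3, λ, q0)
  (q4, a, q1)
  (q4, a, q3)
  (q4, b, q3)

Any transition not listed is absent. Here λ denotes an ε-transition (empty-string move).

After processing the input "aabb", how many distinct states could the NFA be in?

Start in {q0}.
Read 'a': q0→{q4}; now {q4}.
Read 'a': q4→{q1, q3}; union {q1, q3}; ε-closure = {q0, q1, q3}.
Read 'b': q0→{q2}, q1→{q3}, q3→∅; union {q2, q3}; ε-closure = {q0, q2, q3}.
Read 'b': q0→{q2}, q2→{q4}, q3→∅; now {q2, q4}.
That set has 2 states.

2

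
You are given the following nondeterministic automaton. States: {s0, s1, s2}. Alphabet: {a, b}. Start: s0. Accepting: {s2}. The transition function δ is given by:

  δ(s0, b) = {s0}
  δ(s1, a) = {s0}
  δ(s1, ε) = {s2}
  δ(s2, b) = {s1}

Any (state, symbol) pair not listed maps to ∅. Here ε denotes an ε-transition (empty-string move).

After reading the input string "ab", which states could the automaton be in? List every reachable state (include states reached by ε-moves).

Start in {s0}.
Read 'a': {s0} → ∅.
The set is empty and remains empty for the remaining 1 symbol.

∅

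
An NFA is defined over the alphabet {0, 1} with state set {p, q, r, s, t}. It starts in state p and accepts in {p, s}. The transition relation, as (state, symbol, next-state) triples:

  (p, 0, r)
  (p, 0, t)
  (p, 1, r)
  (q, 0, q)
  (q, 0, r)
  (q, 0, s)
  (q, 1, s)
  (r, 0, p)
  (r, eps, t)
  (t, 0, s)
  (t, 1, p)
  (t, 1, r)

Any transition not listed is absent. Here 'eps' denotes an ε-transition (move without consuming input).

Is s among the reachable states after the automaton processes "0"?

No

Start in {p}.
Read '0': p→{r, t}; now {r, t}.
State s is not in {r, t}.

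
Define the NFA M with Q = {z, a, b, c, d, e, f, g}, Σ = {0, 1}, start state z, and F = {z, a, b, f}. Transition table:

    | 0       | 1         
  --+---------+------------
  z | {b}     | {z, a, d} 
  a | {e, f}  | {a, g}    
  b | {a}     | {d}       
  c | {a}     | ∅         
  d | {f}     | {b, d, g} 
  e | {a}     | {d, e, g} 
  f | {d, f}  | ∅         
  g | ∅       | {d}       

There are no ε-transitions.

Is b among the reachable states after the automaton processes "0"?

Yes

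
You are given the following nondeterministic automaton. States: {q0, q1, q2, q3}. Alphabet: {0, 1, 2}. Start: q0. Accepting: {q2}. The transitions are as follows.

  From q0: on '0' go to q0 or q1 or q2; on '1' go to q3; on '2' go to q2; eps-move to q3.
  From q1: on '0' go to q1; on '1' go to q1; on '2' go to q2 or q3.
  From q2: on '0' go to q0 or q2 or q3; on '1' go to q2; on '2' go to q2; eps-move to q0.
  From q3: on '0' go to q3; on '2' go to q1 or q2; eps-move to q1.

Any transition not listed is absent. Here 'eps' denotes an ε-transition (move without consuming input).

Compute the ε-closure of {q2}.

{q0, q1, q2, q3}

Begin with {q2}.
ε-move q2 → q0; add q0.
ε-move q0 → q3; add q3.
ε-move q3 → q1; add q1.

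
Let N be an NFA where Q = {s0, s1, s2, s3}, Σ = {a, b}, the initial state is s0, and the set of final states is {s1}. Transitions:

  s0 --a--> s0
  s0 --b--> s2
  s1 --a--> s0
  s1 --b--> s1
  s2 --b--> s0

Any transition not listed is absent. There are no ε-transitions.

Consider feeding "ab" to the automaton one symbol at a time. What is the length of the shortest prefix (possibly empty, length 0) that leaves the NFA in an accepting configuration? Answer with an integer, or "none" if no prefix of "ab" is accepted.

Start in {s0}.
Read 'a': {s0} → {s0}.
Read 'b': {s0} → {s2}.
No reachable set along the way intersects F.

none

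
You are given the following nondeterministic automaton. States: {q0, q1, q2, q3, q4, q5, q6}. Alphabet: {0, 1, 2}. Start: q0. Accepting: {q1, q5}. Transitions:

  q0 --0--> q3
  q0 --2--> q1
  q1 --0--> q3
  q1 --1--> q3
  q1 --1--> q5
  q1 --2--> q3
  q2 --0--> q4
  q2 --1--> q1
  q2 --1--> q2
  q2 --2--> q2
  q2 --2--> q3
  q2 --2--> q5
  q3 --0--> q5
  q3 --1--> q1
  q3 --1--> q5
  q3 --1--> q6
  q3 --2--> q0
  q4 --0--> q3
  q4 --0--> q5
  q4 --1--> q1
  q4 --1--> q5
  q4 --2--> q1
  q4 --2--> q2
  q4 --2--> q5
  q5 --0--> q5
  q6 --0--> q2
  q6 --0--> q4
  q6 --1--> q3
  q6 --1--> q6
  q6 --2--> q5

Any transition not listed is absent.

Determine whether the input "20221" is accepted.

Yes

Start in {q0}.
Read '2': q0→{q1}; now {q1}.
Read '0': q1→{q3}; now {q3}.
Read '2': q3→{q0}; now {q0}.
Read '2': q0→{q1}; now {q1}.
Read '1': q1→{q3, q5}; now {q3, q5}.
The final set {q3, q5} contains the accepting state q5.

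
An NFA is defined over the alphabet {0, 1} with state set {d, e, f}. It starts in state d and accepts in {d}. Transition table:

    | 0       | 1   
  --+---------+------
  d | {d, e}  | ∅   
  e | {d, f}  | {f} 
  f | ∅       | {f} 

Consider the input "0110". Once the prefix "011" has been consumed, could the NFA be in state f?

Yes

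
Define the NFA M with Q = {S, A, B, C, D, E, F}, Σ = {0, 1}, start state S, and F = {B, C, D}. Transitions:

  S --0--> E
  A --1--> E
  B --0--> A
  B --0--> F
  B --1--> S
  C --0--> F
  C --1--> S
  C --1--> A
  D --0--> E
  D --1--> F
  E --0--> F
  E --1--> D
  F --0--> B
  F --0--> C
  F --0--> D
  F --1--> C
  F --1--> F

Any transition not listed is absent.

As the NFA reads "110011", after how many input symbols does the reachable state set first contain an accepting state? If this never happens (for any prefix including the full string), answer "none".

none

Start in {S}.
Read '1': S→∅; now ∅.
The set is empty and remains empty for the remaining 5 symbols.
No reachable set along the way intersects F.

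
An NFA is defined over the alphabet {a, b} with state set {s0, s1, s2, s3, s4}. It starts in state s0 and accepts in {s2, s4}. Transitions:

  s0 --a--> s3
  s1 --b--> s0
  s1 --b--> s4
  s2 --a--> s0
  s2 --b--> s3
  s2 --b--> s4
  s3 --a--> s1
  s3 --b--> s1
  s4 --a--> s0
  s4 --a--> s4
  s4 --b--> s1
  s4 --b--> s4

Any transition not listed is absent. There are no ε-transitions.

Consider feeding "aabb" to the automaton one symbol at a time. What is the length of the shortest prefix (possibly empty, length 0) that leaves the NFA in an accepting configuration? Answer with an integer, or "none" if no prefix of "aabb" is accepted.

Start in {s0}.
Read 'a': {s0} → {s3}.
Read 'a': {s3} → {s1}.
Read 'b': {s1} → {s0, s4}.
None of the earlier sets intersect F, but {s0, s4} does.

3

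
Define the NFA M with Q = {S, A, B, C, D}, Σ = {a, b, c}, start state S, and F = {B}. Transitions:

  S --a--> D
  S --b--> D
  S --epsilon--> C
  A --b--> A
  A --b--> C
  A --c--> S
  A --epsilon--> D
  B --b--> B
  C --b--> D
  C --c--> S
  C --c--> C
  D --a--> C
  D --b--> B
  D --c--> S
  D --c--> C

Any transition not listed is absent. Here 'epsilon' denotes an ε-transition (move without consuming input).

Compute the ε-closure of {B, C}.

Begin with {B, C}.
No ε-moves leave this set, so the closure equals the set itself.

{B, C}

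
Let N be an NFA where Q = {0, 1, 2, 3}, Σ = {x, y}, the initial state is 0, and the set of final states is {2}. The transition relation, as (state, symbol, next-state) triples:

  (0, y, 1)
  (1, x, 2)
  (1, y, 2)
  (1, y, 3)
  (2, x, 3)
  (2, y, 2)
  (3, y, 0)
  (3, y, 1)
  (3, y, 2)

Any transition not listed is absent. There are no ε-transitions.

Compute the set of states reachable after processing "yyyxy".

{0, 1, 2}

Start in {0}.
Read 'y': 0→{1}; now {1}.
Read 'y': 1→{2, 3}; now {2, 3}.
Read 'y': 2→{2}, 3→{0, 1, 2}; now {0, 1, 2}.
Read 'x': 0→∅, 1→{2}, 2→{3}; now {2, 3}.
Read 'y': 2→{2}, 3→{0, 1, 2}; now {0, 1, 2}.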